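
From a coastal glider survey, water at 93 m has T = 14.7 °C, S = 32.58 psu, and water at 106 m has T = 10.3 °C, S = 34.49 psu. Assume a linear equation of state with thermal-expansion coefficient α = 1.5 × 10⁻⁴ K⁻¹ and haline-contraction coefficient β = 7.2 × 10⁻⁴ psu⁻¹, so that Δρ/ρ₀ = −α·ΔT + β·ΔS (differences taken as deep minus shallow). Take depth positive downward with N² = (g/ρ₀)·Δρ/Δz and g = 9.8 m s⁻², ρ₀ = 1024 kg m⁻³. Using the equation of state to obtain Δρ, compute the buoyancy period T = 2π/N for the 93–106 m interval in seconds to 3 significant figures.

ΔT = -4.4 K, ΔS = +1.91 psu (deep − shallow).
Δρ/ρ₀ = −αΔT + βΔS = 6.60 × 10⁻⁴ + 1.3752 × 10⁻³ = 2.0352 × 10⁻³, so Δρ ≈ 2.084 kg m⁻³.
N² = (g/ρ₀)·Δρ/Δz = g·(Δρ/ρ₀)/Δz = 9.8 × 2.0352 × 10⁻³ / 13 = 1.5342 × 10⁻³ s⁻².
N = √(1.5342 × 10⁻³) = 0.039169 rad s⁻¹ → T = 2π/N = 160.41 s ≈ 160 s.

160 s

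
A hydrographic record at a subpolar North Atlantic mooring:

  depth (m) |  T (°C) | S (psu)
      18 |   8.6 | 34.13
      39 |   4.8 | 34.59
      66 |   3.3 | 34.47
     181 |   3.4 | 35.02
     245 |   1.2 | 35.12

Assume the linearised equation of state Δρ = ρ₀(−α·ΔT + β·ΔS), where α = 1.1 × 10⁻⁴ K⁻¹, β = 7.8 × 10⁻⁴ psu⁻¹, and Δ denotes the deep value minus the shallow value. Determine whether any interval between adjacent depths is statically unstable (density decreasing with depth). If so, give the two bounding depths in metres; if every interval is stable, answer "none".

Evaluate Δρ/ρ₀ = −αΔT + βΔS across each adjacent pair:
  18–39 m: −αΔT+βΔS = −(1.1 × 10⁻⁴)(-3.8)+(7.8 × 10⁻⁴)(+0.46) = 7.8 × 10⁻⁴ → stable
  39–66 m: −αΔT+βΔS = −(1.1 × 10⁻⁴)(-1.5)+(7.8 × 10⁻⁴)(-0.12) = 7.1 × 10⁻⁵ → stable
  66–181 m: −αΔT+βΔS = −(1.1 × 10⁻⁴)(+0.1)+(7.8 × 10⁻⁴)(+0.55) = 4.2 × 10⁻⁴ → stable
  181–245 m: −αΔT+βΔS = −(1.1 × 10⁻⁴)(-2.2)+(7.8 × 10⁻⁴)(+0.10) = 3.2 × 10⁻⁴ → stable
Every interval has Δρ > 0: the column is stably stratified throughout.

none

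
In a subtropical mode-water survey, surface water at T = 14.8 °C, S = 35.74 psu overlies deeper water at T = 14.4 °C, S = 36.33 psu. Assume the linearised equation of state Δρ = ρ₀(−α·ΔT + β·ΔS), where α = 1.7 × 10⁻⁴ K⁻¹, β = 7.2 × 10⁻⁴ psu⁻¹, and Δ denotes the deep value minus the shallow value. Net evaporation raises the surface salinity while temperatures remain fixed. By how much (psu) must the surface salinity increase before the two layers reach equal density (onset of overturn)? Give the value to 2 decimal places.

0.68 psu

Neutral buoyancy requires −α(T_deep − T_surf) + β(S_deep − S_surf′) = 0.
S_surf′ = S_deep − (α/β)·ΔT = 36.33 − (1.7 × 10⁻⁴/7.2 × 10⁻⁴)·(-0.4) = 36.4244 psu.
Increase required: 36.4244 − 35.74 = 0.6844 psu.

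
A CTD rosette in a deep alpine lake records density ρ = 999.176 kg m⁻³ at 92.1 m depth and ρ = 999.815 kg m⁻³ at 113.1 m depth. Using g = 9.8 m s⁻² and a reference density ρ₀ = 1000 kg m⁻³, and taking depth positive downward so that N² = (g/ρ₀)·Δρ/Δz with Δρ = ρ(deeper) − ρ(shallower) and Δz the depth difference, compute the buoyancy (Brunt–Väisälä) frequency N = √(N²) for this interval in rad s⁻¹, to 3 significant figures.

Δρ = 999.815 − 999.176 = 0.639 kg m⁻³ over Δz = 113.1 − 92.1 = 21 m.
N² = (9.8/1000) × (0.639/21) = 2.9820 × 10⁻⁴ s⁻².
N = √(2.9820 × 10⁻⁴) = 0.017268 rad s⁻¹ ≈ 0.0173 rad s⁻¹.
N² > 0, so the interval is statically stable.

0.0173 rad s⁻¹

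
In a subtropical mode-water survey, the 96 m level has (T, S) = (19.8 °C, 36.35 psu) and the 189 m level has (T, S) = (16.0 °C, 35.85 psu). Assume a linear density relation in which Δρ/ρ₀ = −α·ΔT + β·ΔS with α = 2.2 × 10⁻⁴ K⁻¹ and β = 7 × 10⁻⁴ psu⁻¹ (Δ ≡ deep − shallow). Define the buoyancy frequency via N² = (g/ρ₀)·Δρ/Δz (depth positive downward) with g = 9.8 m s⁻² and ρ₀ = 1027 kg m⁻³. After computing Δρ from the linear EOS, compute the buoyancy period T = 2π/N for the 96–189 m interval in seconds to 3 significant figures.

ΔT = -3.8 K, ΔS = -0.50 psu (deep − shallow).
Δρ/ρ₀ = −αΔT + βΔS = 8.36 × 10⁻⁴ − 3.50 × 10⁻⁴ = 4.86 × 10⁻⁴, so Δρ ≈ 0.4991 kg m⁻³.
N² = (g/ρ₀)·Δρ/Δz = g·(Δρ/ρ₀)/Δz = 9.8 × 4.86 × 10⁻⁴ / 93 = 5.1213 × 10⁻⁵ s⁻².
N = √(5.1213 × 10⁻⁵) = 7.1563 × 10⁻³ rad s⁻¹ → T = 2π/N = 877.99 s ≈ 878 s.

878 s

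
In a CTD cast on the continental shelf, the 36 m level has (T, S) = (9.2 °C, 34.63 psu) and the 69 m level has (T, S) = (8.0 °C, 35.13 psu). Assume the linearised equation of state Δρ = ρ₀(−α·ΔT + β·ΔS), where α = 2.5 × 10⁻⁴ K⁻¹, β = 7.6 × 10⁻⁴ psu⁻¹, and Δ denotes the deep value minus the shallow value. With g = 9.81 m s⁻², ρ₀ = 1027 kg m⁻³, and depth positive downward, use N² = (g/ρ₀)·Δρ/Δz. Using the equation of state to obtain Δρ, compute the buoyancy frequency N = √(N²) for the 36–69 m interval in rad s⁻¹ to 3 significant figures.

ΔT = -1.2 K, ΔS = +0.50 psu (deep − shallow).
Δρ/ρ₀ = −αΔT + βΔS = 3.00 × 10⁻⁴ + 3.80 × 10⁻⁴ = 6.80 × 10⁻⁴, so Δρ ≈ 0.6984 kg m⁻³.
N² = (g/ρ₀)·Δρ/Δz = g·(Δρ/ρ₀)/Δz = 9.81 × 6.80 × 10⁻⁴ / 33 = 2.0215 × 10⁻⁴ s⁻².
N = √(2.0215 × 10⁻⁴) = 0.014218 rad s⁻¹ ≈ 0.0142 rad s⁻¹.

0.0142 rad s⁻¹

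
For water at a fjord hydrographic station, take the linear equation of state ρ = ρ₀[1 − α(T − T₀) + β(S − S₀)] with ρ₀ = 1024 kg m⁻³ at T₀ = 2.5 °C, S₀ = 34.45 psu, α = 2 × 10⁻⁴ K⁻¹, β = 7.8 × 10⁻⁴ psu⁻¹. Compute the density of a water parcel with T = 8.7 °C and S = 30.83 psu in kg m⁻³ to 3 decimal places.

1019.839 kg m⁻³

T − T₀ = +6.2 K, S − S₀ = -3.62 psu.
Bracket = 1 − α·(+6.2) + β·(-3.62) = 1 + (-4.0636 × 10⁻³) = 0.9959364.
ρ = 1024 × 0.9959364 = 1019.839 kg m⁻³.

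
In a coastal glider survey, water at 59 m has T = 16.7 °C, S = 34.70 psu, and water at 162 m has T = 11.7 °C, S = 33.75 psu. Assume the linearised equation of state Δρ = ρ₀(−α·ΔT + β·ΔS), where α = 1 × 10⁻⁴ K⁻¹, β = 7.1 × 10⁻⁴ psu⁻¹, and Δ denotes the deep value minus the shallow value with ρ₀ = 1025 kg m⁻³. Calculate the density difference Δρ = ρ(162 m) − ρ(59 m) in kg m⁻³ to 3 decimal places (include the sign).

-0.179 kg m⁻³

ΔT = -5.0 K, ΔS = -0.95 psu (deep − shallow).
Δρ/ρ₀ = −(1 × 10⁻⁴)(-5.0) + (7.1 × 10⁻⁴)(-0.95) = -1.745 × 10⁻⁴.
Δρ = 1025 × (-1.745 × 10⁻⁴) = -0.179 kg m⁻³.
Negative Δρ: lighter below, statically unstable.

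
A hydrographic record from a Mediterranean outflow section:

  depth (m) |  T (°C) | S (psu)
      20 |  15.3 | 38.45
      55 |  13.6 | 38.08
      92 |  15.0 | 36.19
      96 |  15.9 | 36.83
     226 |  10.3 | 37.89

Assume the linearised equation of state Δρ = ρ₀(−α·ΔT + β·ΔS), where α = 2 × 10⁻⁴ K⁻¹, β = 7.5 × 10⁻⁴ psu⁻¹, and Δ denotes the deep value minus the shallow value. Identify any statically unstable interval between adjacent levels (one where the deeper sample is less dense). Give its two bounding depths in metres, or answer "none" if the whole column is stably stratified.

55–92 m

Evaluate Δρ/ρ₀ = −αΔT + βΔS across each adjacent pair:
  20–55 m: −αΔT+βΔS = −(2 × 10⁻⁴)(-1.7)+(7.5 × 10⁻⁴)(-0.37) = 6.3 × 10⁻⁵ → stable
  55–92 m: −αΔT+βΔS = −(2 × 10⁻⁴)(+1.4)+(7.5 × 10⁻⁴)(-1.89) = -1.7 × 10⁻³ → UNSTABLE
  92–96 m: −αΔT+βΔS = −(2 × 10⁻⁴)(+0.9)+(7.5 × 10⁻⁴)(+0.64) = 3.0 × 10⁻⁴ → stable
  96–226 m: −αΔT+βΔS = −(2 × 10⁻⁴)(-5.6)+(7.5 × 10⁻⁴)(+1.06) = 1.9 × 10⁻³ → stable
The 55–92 m interval has Δρ < 0: lighter water underlies denser water.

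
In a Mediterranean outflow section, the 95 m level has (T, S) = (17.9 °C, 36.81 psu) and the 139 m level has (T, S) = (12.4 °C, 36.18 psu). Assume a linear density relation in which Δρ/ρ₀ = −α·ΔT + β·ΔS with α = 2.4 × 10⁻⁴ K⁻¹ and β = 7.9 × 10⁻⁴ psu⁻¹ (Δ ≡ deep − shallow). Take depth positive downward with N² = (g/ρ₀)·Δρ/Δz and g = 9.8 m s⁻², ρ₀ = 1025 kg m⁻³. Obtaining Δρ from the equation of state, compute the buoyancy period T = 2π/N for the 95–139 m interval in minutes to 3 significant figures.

7.74 min

ΔT = -5.5 K, ΔS = -0.63 psu (deep − shallow).
Δρ/ρ₀ = −αΔT + βΔS = 1.32 × 10⁻³ − 4.977 × 10⁻⁴ = 8.223 × 10⁻⁴, so Δρ ≈ 0.8429 kg m⁻³.
N² = (g/ρ₀)·Δρ/Δz = g·(Δρ/ρ₀)/Δz = 9.8 × 8.223 × 10⁻⁴ / 44 = 1.8315 × 10⁻⁴ s⁻².
N = √(1.8315 × 10⁻⁴) = 0.013533 rad s⁻¹ → T = 2π/N = 464.29 s = 7.7382 min ≈ 7.74 min.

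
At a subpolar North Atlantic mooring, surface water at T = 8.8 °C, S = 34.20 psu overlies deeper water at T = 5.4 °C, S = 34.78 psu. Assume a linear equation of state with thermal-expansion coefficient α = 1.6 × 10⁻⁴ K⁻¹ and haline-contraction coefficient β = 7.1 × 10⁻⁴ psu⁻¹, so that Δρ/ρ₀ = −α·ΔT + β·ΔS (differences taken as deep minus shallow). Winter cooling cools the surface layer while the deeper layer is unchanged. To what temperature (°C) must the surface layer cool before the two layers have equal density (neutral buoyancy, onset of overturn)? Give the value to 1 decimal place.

Neutral buoyancy requires Δρ = 0, i.e. −α(T_deep − T_surf′) + β(S_deep − S_surf) = 0.
T_surf′ = T_deep − (β/α)·ΔS = 5.4 − (7.1 × 10⁻⁴/1.6 × 10⁻⁴)·(+0.58) = 2.826 °C.
Cooling required: 8.8 − (2.826) = 5.974 °C.

2.8 °C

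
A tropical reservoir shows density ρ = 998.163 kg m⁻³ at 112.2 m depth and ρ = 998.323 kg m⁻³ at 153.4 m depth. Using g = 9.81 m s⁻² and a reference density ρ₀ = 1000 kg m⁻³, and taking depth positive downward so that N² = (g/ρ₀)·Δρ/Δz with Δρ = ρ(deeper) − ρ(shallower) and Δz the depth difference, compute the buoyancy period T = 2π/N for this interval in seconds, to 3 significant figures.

1.02 × 10³ s

Δρ = 998.323 − 998.163 = 0.160 kg m⁻³ over Δz = 153.4 − 112.2 = 41.2 m.
N² = (9.81/1000) × (0.160/41.2) = 3.8097 × 10⁻⁵ s⁻².
N = √(3.8097 × 10⁻⁵) = 6.1723 × 10⁻³ rad s⁻¹, so T = 2π/N = 1.0180 × 10³ s ≈ 1.02 × 10³ s.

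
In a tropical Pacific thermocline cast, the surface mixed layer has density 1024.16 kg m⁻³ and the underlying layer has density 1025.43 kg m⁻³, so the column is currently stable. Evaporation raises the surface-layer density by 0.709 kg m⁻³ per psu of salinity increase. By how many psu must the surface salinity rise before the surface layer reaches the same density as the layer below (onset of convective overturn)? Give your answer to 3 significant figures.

1.79 psu

Density deficit of the surface layer: 1025.43 − 1024.16 = 1.27 kg m⁻³.
Required change = 1.27 / 0.709 = 1.79 psu.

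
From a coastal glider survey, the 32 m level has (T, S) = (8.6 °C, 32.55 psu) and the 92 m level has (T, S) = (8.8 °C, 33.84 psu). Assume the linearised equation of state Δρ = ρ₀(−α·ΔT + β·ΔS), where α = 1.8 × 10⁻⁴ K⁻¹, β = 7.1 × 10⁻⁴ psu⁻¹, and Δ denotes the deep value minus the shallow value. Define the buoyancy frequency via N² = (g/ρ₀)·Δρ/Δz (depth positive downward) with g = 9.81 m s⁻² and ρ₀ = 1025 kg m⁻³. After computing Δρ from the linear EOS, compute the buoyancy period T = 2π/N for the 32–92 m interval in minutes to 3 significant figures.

ΔT = +0.2 K, ΔS = +1.29 psu (deep − shallow).
Δρ/ρ₀ = −αΔT + βΔS = -3.60 × 10⁻⁵ + 9.159 × 10⁻⁴ = 8.799 × 10⁻⁴, so Δρ ≈ 0.9019 kg m⁻³.
N² = (g/ρ₀)·Δρ/Δz = g·(Δρ/ρ₀)/Δz = 9.81 × 8.799 × 10⁻⁴ / 60 = 1.4386 × 10⁻⁴ s⁻².
N = √(1.4386 × 10⁻⁴) = 0.011994 rad s⁻¹ → T = 2π/N = 523.86 s = 8.7310 min ≈ 8.73 min.

8.73 min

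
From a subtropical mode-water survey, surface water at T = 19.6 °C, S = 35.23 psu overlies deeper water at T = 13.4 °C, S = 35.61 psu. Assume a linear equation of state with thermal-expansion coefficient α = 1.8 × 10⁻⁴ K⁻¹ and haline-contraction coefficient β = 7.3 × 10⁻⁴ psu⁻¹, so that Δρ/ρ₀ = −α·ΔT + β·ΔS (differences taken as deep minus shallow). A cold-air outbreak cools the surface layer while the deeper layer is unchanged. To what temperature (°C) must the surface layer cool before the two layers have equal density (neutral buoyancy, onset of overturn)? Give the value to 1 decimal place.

Neutral buoyancy requires Δρ = 0, i.e. −α(T_deep − T_surf′) + β(S_deep − S_surf) = 0.
T_surf′ = T_deep − (β/α)·ΔS = 13.4 − (7.3 × 10⁻⁴/1.8 × 10⁻⁴)·(+0.38) = 11.859 °C.
Cooling required: 19.6 − (11.859) = 7.741 °C.

11.9 °C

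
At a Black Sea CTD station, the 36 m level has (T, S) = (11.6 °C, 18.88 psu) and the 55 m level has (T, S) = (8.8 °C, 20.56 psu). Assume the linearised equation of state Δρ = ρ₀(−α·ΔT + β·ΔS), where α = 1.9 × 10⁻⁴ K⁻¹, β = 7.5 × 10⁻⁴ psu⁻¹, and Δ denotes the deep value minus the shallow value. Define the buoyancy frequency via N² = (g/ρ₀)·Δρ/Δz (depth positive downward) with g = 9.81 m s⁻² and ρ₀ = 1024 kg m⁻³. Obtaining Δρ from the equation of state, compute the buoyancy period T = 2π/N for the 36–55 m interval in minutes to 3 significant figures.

3.44 min

ΔT = -2.8 K, ΔS = +1.68 psu (deep − shallow).
Δρ/ρ₀ = −αΔT + βΔS = 5.32 × 10⁻⁴ + 1.26 × 10⁻³ = 1.792 × 10⁻³, so Δρ ≈ 1.835 kg m⁻³.
N² = (g/ρ₀)·Δρ/Δz = g·(Δρ/ρ₀)/Δz = 9.81 × 1.792 × 10⁻³ / 19 = 9.2524 × 10⁻⁴ s⁻².
N = √(9.2524 × 10⁻⁴) = 0.030418 rad s⁻¹ → T = 2π/N = 206.56 s = 3.4427 min ≈ 3.44 min.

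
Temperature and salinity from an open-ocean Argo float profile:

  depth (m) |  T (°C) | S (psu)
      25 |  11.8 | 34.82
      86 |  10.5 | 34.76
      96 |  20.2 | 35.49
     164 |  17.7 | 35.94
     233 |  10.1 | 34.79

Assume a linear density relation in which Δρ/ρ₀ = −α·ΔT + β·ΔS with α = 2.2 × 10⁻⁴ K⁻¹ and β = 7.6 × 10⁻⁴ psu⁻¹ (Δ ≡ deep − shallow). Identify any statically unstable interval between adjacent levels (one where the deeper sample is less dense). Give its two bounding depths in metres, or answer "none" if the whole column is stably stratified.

86–96 m

Evaluate Δρ/ρ₀ = −αΔT + βΔS across each adjacent pair:
  25–86 m: −αΔT+βΔS = −(2.2 × 10⁻⁴)(-1.3)+(7.6 × 10⁻⁴)(-0.06) = 2.4 × 10⁻⁴ → stable
  86–96 m: −αΔT+βΔS = −(2.2 × 10⁻⁴)(+9.7)+(7.6 × 10⁻⁴)(+0.73) = -1.6 × 10⁻³ → UNSTABLE
  96–164 m: −αΔT+βΔS = −(2.2 × 10⁻⁴)(-2.5)+(7.6 × 10⁻⁴)(+0.45) = 8.9 × 10⁻⁴ → stable
  164–233 m: −αΔT+βΔS = −(2.2 × 10⁻⁴)(-7.6)+(7.6 × 10⁻⁴)(-1.15) = 8.0 × 10⁻⁴ → stable
The 86–96 m interval has Δρ < 0: lighter water underlies denser water.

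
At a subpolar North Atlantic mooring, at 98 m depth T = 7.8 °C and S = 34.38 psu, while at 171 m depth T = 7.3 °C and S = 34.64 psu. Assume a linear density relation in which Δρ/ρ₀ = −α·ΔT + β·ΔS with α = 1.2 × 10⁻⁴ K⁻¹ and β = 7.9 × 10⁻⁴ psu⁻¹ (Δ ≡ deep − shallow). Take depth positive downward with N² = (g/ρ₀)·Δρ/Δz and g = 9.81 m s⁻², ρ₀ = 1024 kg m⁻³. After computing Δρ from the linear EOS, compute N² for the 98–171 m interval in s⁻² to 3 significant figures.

3.57 × 10⁻⁵ s⁻²

ΔT = -0.5 K, ΔS = +0.26 psu (deep − shallow).
Δρ/ρ₀ = −αΔT + βΔS = 6.00 × 10⁻⁵ + 2.054 × 10⁻⁴ = 2.654 × 10⁻⁴, so Δρ ≈ 0.2718 kg m⁻³.
N² = (g/ρ₀)·Δρ/Δz = g·(Δρ/ρ₀)/Δz = 9.81 × 2.654 × 10⁻⁴ / 73 = 3.5665 × 10⁻⁵ s⁻² ≈ 3.57 × 10⁻⁵ s⁻².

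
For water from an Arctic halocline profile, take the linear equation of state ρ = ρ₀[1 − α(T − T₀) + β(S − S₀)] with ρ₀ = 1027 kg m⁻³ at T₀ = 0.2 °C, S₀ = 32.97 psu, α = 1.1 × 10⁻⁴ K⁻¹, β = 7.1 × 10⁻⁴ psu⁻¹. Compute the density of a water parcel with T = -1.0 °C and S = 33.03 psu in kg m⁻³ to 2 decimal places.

T − T₀ = -1.2 K, S − S₀ = +0.06 psu.
Bracket = 1 − α·(-1.2) + β·(+0.06) = 1 + (1.746 × 10⁻⁴) = 1.0001746.
ρ = 1027 × 1.0001746 = 1027.18 kg m⁻³.

1027.18 kg m⁻³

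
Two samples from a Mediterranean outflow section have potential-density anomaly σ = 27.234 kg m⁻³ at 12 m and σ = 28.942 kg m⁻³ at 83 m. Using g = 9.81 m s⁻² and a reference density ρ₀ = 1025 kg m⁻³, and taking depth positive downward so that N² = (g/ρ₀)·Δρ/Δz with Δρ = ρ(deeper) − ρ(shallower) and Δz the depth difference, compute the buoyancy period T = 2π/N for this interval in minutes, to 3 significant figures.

6.90 min

Δρ = 1028.942 − 1027.234 = 1.708 kg m⁻³ over Δz = 83 − 12 = 71 m.
N² = (9.81/1025) × (1.708/71) = 2.3024 × 10⁻⁴ s⁻².
N = √(2.3024 × 10⁻⁴) = 0.015174 rad s⁻¹, so T = 2π/N = 414.08 s = 6.9013 min ≈ 6.90 min.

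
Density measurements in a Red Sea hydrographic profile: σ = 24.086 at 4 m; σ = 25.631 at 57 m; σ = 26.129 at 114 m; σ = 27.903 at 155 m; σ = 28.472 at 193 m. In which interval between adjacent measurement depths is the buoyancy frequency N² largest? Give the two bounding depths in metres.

Compute the density gradient over each adjacent pair:
  4–57 m: Δρ/Δz = 1.545/53 = 0.029 kg m⁻⁴
  57–114 m: Δρ/Δz = 0.498/57 = 8.7 × 10⁻³ kg m⁻⁴
  114–155 m: Δρ/Δz = 1.774/41 = 0.043 kg m⁻⁴
  155–193 m: Δρ/Δz = 0.569/38 = 0.015 kg m⁻⁴
The largest gradient is in the 114–155 m interval — the pycnocline.

114–155 m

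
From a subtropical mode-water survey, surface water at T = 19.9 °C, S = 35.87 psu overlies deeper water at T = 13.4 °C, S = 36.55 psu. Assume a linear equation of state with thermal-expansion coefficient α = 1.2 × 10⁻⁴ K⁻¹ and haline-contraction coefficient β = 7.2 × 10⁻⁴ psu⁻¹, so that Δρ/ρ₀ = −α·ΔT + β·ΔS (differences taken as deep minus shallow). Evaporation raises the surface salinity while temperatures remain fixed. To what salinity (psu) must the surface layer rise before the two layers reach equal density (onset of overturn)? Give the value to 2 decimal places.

37.63 psu

Neutral buoyancy requires −α(T_deep − T_surf) + β(S_deep − S_surf′) = 0.
S_surf′ = S_deep − (α/β)·ΔT = 36.55 − (1.2 × 10⁻⁴/7.2 × 10⁻⁴)·(-6.5) = 37.6333 psu.
Increase required: 37.6333 − 35.87 = 1.7633 psu.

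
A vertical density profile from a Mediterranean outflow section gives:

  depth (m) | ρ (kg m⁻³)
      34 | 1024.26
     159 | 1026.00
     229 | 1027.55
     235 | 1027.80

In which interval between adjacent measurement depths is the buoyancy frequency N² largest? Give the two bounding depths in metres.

229–235 m

Compute the density gradient over each adjacent pair:
  34–159 m: Δρ/Δz = 1.74/125 = 0.014 kg m⁻⁴
  159–229 m: Δρ/Δz = 1.55/70 = 0.022 kg m⁻⁴
  229–235 m: Δρ/Δz = 0.25/6 = 0.042 kg m⁻⁴
The largest gradient is in the 229–235 m interval — the pycnocline.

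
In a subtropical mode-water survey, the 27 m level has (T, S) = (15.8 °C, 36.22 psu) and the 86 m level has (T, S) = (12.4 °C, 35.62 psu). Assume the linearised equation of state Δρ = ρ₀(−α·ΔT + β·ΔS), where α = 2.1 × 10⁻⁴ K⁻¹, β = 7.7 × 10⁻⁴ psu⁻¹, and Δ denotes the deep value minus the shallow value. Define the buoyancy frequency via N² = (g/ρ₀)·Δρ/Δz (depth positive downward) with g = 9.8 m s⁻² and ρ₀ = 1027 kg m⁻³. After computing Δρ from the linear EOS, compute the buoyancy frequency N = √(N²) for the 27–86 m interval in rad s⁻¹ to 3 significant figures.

ΔT = -3.4 K, ΔS = -0.60 psu (deep − shallow).
Δρ/ρ₀ = −αΔT + βΔS = 7.14 × 10⁻⁴ − 4.62 × 10⁻⁴ = 2.52 × 10⁻⁴, so Δρ ≈ 0.2588 kg m⁻³.
N² = (g/ρ₀)·Δρ/Δz = g·(Δρ/ρ₀)/Δz = 9.8 × 2.52 × 10⁻⁴ / 59 = 4.1858 × 10⁻⁵ s⁻².
N = √(4.1858 × 10⁻⁵) = 6.4698 × 10⁻³ rad s⁻¹ ≈ 6.47 × 10⁻³ rad s⁻¹.

6.47 × 10⁻³ rad s⁻¹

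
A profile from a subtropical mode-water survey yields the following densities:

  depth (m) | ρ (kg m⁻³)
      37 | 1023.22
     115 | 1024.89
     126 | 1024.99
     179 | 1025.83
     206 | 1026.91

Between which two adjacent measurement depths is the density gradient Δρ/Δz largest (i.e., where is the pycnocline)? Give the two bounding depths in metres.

179–206 m

Compute the density gradient over each adjacent pair:
  37–115 m: Δρ/Δz = 1.67/78 = 0.021 kg m⁻⁴
  115–126 m: Δρ/Δz = 0.10/11 = 9.1 × 10⁻³ kg m⁻⁴
  126–179 m: Δρ/Δz = 0.84/53 = 0.016 kg m⁻⁴
  179–206 m: Δρ/Δz = 1.08/27 = 0.040 kg m⁻⁴
The largest gradient is in the 179–206 m interval — the pycnocline.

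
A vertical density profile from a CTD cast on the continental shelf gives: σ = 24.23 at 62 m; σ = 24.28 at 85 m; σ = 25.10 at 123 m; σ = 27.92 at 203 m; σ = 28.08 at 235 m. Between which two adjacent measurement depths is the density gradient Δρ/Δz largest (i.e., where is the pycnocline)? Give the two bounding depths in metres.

Compute the density gradient over each adjacent pair:
  62–85 m: Δρ/Δz = 0.05/23 = 2.2 × 10⁻³ kg m⁻⁴
  85–123 m: Δρ/Δz = 0.82/38 = 0.022 kg m⁻⁴
  123–203 m: Δρ/Δz = 2.82/80 = 0.035 kg m⁻⁴
  203–235 m: Δρ/Δz = 0.16/32 = 5.0 × 10⁻³ kg m⁻⁴
The largest gradient is in the 123–203 m interval — the pycnocline.

123–203 m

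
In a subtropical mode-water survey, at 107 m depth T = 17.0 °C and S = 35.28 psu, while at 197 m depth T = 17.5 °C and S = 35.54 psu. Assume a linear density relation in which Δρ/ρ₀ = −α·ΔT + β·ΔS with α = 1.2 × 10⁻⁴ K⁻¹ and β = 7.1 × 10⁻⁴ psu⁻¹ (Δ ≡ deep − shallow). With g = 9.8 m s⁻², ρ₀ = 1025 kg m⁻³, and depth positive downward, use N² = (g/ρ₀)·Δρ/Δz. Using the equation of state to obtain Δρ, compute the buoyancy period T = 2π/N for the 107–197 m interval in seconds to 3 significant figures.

1.71 × 10³ s

ΔT = +0.5 K, ΔS = +0.26 psu (deep − shallow).
Δρ/ρ₀ = −αΔT + βΔS = -6.00 × 10⁻⁵ + 1.846 × 10⁻⁴ = 1.246 × 10⁻⁴, so Δρ ≈ 0.1277 kg m⁻³.
N² = (g/ρ₀)·Δρ/Δz = g·(Δρ/ρ₀)/Δz = 9.8 × 1.246 × 10⁻⁴ / 90 = 1.3568 × 10⁻⁵ s⁻².
N = √(1.3568 × 10⁻⁵) = 3.6835 × 10⁻³ rad s⁻¹ → T = 2π/N = 1.7058 × 10³ s ≈ 1.71 × 10³ s.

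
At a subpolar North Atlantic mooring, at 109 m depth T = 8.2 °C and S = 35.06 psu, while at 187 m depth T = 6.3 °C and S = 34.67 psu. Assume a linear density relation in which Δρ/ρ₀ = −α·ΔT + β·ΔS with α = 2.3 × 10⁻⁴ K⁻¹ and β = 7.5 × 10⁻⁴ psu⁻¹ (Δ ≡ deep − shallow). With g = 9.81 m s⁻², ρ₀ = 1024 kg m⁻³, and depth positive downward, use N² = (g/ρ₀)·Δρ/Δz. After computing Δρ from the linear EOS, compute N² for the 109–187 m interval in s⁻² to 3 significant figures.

1.82 × 10⁻⁵ s⁻²

ΔT = -1.9 K, ΔS = -0.39 psu (deep − shallow).
Δρ/ρ₀ = −αΔT + βΔS = 4.37 × 10⁻⁴ − 2.925 × 10⁻⁴ = 1.445 × 10⁻⁴, so Δρ ≈ 0.1480 kg m⁻³.
N² = (g/ρ₀)·Δρ/Δz = g·(Δρ/ρ₀)/Δz = 9.81 × 1.445 × 10⁻⁴ / 78 = 1.8174 × 10⁻⁵ s⁻² ≈ 1.82 × 10⁻⁵ s⁻².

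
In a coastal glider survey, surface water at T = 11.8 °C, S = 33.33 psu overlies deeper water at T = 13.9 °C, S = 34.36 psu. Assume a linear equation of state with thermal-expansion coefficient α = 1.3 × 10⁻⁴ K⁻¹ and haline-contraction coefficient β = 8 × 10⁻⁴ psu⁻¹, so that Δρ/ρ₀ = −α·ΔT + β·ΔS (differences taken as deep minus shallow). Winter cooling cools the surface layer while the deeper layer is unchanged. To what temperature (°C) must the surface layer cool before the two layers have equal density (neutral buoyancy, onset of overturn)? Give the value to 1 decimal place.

7.6 °C

Neutral buoyancy requires Δρ = 0, i.e. −α(T_deep − T_surf′) + β(S_deep − S_surf) = 0.
T_surf′ = T_deep − (β/α)·ΔS = 13.9 − (8 × 10⁻⁴/1.3 × 10⁻⁴)·(+1.03) = 7.562 °C.
Cooling required: 11.8 − (7.562) = 4.238 °C.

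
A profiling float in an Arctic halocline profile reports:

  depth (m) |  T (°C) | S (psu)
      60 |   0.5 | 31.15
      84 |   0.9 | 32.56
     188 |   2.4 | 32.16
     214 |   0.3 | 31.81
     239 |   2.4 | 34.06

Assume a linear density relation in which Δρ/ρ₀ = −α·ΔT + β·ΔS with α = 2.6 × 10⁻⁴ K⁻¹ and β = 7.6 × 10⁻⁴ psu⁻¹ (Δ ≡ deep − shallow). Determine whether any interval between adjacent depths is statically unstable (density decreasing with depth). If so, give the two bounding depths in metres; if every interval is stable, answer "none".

Evaluate Δρ/ρ₀ = −αΔT + βΔS across each adjacent pair:
  60–84 m: −αΔT+βΔS = −(2.6 × 10⁻⁴)(+0.4)+(7.6 × 10⁻⁴)(+1.41) = 9.7 × 10⁻⁴ → stable
  84–188 m: −αΔT+βΔS = −(2.6 × 10⁻⁴)(+1.5)+(7.6 × 10⁻⁴)(-0.40) = -6.9 × 10⁻⁴ → UNSTABLE
  188–214 m: −αΔT+βΔS = −(2.6 × 10⁻⁴)(-2.1)+(7.6 × 10⁻⁴)(-0.35) = 2.8 × 10⁻⁴ → stable
  214–239 m: −αΔT+βΔS = −(2.6 × 10⁻⁴)(+2.1)+(7.6 × 10⁻⁴)(+2.25) = 1.2 × 10⁻³ → stable
The 84–188 m interval has Δρ < 0: lighter water underlies denser water.

84–188 m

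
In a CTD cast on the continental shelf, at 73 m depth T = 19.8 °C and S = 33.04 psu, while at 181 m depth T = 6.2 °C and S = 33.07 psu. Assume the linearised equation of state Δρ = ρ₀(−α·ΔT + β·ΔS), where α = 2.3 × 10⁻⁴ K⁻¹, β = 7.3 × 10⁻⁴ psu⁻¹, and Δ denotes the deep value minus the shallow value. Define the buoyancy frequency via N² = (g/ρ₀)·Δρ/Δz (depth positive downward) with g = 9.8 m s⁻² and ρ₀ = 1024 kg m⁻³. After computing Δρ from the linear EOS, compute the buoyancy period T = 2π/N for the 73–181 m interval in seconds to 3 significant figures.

ΔT = -13.6 K, ΔS = +0.03 psu (deep − shallow).
Δρ/ρ₀ = −αΔT + βΔS = 3.128 × 10⁻³ + 2.19 × 10⁻⁵ = 3.1499 × 10⁻³, so Δρ ≈ 3.225 kg m⁻³.
N² = (g/ρ₀)·Δρ/Δz = g·(Δρ/ρ₀)/Δz = 9.8 × 3.1499 × 10⁻³ / 108 = 2.8582 × 10⁻⁴ s⁻².
N = √(2.8582 × 10⁻⁴) = 0.016906 rad s⁻¹ → T = 2π/N = 371.65 s ≈ 372 s.

372 s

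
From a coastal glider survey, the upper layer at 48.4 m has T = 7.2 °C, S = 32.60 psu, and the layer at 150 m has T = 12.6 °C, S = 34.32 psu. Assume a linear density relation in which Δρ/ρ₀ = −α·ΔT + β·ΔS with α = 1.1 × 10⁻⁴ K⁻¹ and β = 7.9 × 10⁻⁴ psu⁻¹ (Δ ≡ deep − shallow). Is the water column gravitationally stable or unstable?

stable

ΔT = 12.6 − 7.2 = +5.4 K and ΔS = 34.32 − 32.60 = +1.72 psu (deep − shallow).
−αΔT = -5.94 × 10⁻⁴; βΔS = 1.3588 × 10⁻³; sum Δρ/ρ₀ = 7.648 × 10⁻⁴.
Δρ/ρ₀ > 0, so Δρ > 0: deeper water is denser → statically stable.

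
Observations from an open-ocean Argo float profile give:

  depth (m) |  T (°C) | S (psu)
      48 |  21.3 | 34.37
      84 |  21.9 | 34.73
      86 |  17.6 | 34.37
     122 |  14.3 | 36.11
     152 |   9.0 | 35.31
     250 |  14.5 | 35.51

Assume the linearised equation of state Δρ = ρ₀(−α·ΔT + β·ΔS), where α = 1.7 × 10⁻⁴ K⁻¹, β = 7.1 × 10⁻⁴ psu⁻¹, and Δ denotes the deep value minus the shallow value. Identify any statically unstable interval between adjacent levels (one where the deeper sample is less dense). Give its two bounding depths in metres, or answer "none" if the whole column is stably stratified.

152–250 m

Evaluate Δρ/ρ₀ = −αΔT + βΔS across each adjacent pair:
  48–84 m: −αΔT+βΔS = −(1.7 × 10⁻⁴)(+0.6)+(7.1 × 10⁻⁴)(+0.36) = 1.5 × 10⁻⁴ → stable
  84–86 m: −αΔT+βΔS = −(1.7 × 10⁻⁴)(-4.3)+(7.1 × 10⁻⁴)(-0.36) = 4.8 × 10⁻⁴ → stable
  86–122 m: −αΔT+βΔS = −(1.7 × 10⁻⁴)(-3.3)+(7.1 × 10⁻⁴)(+1.74) = 1.8 × 10⁻³ → stable
  122–152 m: −αΔT+βΔS = −(1.7 × 10⁻⁴)(-5.3)+(7.1 × 10⁻⁴)(-0.80) = 3.3 × 10⁻⁴ → stable
  152–250 m: −αΔT+βΔS = −(1.7 × 10⁻⁴)(+5.5)+(7.1 × 10⁻⁴)(+0.20) = -7.9 × 10⁻⁴ → UNSTABLE
The 152–250 m interval has Δρ < 0: lighter water underlies denser water.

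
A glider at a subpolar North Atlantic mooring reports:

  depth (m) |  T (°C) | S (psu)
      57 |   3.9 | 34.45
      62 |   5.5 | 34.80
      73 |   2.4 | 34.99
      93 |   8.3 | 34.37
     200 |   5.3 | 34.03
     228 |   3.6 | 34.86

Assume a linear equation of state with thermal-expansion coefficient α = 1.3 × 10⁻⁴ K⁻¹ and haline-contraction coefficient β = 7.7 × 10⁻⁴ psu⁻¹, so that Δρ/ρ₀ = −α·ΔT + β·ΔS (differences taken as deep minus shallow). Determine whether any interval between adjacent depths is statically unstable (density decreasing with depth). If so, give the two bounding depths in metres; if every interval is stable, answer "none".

Evaluate Δρ/ρ₀ = −αΔT + βΔS across each adjacent pair:
  57–62 m: −αΔT+βΔS = −(1.3 × 10⁻⁴)(+1.6)+(7.7 × 10⁻⁴)(+0.35) = 6.2 × 10⁻⁵ → stable
  62–73 m: −αΔT+βΔS = −(1.3 × 10⁻⁴)(-3.1)+(7.7 × 10⁻⁴)(+0.19) = 5.5 × 10⁻⁴ → stable
  73–93 m: −αΔT+βΔS = −(1.3 × 10⁻⁴)(+5.9)+(7.7 × 10⁻⁴)(-0.62) = -1.2 × 10⁻³ → UNSTABLE
  93–200 m: −αΔT+βΔS = −(1.3 × 10⁻⁴)(-3.0)+(7.7 × 10⁻⁴)(-0.34) = 1.3 × 10⁻⁴ → stable
  200–228 m: −αΔT+βΔS = −(1.3 × 10⁻⁴)(-1.7)+(7.7 × 10⁻⁴)(+0.83) = 8.6 × 10⁻⁴ → stable
The 73–93 m interval has Δρ < 0: lighter water underlies denser water.

73–93 m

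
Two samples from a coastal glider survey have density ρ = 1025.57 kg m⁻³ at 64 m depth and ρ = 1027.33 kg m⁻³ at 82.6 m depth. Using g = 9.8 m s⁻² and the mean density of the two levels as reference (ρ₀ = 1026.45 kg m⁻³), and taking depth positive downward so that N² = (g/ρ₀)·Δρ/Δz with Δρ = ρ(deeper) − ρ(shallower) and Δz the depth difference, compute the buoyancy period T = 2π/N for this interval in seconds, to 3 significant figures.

Δρ = 1027.33 − 1025.57 = 1.76 kg m⁻³ over Δz = 82.6 − 64 = 18.6 m.
N² = (9.8/1026.45) × (1.76/18.6) = 9.0342 × 10⁻⁴ s⁻².
N = √(9.0342 × 10⁻⁴) = 0.030057 rad s⁻¹, so T = 2π/N = 209.04 s ≈ 209 s.

209 s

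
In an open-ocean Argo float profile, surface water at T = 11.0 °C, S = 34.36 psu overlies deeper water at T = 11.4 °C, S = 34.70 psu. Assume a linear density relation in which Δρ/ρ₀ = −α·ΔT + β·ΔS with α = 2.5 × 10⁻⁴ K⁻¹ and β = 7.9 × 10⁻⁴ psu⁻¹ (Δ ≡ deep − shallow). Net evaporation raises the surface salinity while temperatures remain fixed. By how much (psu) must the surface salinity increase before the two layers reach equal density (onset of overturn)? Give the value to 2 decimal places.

Neutral buoyancy requires −α(T_deep − T_surf) + β(S_deep − S_surf′) = 0.
S_surf′ = S_deep − (α/β)·ΔT = 34.70 − (2.5 × 10⁻⁴/7.9 × 10⁻⁴)·(+0.4) = 34.5734 psu.
Increase required: 34.5734 − 34.36 = 0.2134 psu.

0.21 psu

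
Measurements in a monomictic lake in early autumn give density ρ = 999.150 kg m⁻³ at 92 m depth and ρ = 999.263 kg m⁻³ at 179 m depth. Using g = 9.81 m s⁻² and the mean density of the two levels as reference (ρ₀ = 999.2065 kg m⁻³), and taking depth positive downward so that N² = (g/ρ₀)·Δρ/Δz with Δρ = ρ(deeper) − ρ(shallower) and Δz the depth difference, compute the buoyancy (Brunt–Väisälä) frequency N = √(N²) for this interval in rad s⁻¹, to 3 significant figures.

Δρ = 999.263 − 999.150 = 0.113 kg m⁻³ over Δz = 179 − 92 = 87 m.
N² = (9.81/999.2065) × (0.113/87) = 1.2752 × 10⁻⁵ s⁻².
N = √(1.2752 × 10⁻⁵) = 3.5710 × 10⁻³ rad s⁻¹ ≈ 3.57 × 10⁻³ rad s⁻¹.

3.57 × 10⁻³ rad s⁻¹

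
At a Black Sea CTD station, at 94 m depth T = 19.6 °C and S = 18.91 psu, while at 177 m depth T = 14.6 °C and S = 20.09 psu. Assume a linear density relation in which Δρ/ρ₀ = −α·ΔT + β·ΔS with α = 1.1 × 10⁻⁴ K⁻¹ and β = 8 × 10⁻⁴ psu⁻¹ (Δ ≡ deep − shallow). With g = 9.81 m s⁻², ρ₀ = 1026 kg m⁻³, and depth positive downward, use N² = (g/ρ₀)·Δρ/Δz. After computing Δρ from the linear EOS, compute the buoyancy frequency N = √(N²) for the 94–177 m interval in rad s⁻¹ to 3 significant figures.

ΔT = -5.0 K, ΔS = +1.18 psu (deep − shallow).
Δρ/ρ₀ = −αΔT + βΔS = 5.50 × 10⁻⁴ + 9.44 × 10⁻⁴ = 1.494 × 10⁻³, so Δρ ≈ 1.533 kg m⁻³.
N² = (g/ρ₀)·Δρ/Δz = g·(Δρ/ρ₀)/Δz = 9.81 × 1.494 × 10⁻³ / 83 = 1.7658 × 10⁻⁴ s⁻².
N = √(1.7658 × 10⁻⁴) = 0.013288 rad s⁻¹ ≈ 0.0133 rad s⁻¹.

0.0133 rad s⁻¹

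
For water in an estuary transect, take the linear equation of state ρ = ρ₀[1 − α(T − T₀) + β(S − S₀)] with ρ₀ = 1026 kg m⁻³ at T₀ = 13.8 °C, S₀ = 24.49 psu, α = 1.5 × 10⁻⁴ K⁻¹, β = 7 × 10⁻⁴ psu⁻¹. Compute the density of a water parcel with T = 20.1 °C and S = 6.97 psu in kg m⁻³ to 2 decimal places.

1012.45 kg m⁻³

T − T₀ = +6.3 K, S − S₀ = -17.52 psu.
Bracket = 1 − α·(+6.3) + β·(-17.52) = 1 + (-0.013209) = 0.9867910.
ρ = 1026 × 0.9867910 = 1012.45 kg m⁻³.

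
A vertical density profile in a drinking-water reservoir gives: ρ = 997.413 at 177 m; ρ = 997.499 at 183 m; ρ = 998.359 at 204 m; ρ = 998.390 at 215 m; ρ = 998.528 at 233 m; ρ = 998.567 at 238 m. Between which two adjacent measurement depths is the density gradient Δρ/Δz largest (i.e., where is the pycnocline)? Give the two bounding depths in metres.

183–204 m

Compute the density gradient over each adjacent pair:
  177–183 m: Δρ/Δz = 0.086/6 = 0.014 kg m⁻⁴
  183–204 m: Δρ/Δz = 0.860/21 = 0.041 kg m⁻⁴
  204–215 m: Δρ/Δz = 0.031/11 = 2.8 × 10⁻³ kg m⁻⁴
  215–233 m: Δρ/Δz = 0.138/18 = 7.7 × 10⁻³ kg m⁻⁴
  233–238 m: Δρ/Δz = 0.039/5 = 7.8 × 10⁻³ kg m⁻⁴
The largest gradient is in the 183–204 m interval — the pycnocline.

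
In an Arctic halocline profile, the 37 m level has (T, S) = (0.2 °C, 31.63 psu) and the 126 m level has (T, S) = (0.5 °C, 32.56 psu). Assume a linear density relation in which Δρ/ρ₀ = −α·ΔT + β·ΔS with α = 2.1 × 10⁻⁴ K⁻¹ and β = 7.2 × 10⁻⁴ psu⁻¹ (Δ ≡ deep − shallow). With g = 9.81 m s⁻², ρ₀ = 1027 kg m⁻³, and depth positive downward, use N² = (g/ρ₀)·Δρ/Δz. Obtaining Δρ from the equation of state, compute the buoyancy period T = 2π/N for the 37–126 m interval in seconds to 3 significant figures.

768 s

ΔT = +0.3 K, ΔS = +0.93 psu (deep − shallow).
Δρ/ρ₀ = −αΔT + βΔS = -6.30 × 10⁻⁵ + 6.696 × 10⁻⁴ = 6.066 × 10⁻⁴, so Δρ ≈ 0.6230 kg m⁻³.
N² = (g/ρ₀)·Δρ/Δz = g·(Δρ/ρ₀)/Δz = 9.81 × 6.066 × 10⁻⁴ / 89 = 6.6862 × 10⁻⁵ s⁻².
N = √(6.6862 × 10⁻⁵) = 8.1769 × 10⁻³ rad s⁻¹ → T = 2π/N = 768.41 s ≈ 768 s.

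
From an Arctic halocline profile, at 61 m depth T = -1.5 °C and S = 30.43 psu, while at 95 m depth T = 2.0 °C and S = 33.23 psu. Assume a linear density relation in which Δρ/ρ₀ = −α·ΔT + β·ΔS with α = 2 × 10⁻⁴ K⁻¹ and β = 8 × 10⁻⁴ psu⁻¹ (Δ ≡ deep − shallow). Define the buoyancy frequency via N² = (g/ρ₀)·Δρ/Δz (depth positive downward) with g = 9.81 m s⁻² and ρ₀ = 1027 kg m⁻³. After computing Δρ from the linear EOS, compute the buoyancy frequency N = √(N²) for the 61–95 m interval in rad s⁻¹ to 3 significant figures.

ΔT = +3.5 K, ΔS = +2.80 psu (deep − shallow).
Δρ/ρ₀ = −αΔT + βΔS = -7.00 × 10⁻⁴ + 2.24 × 10⁻³ = 1.54 × 10⁻³, so Δρ ≈ 1.582 kg m⁻³.
N² = (g/ρ₀)·Δρ/Δz = g·(Δρ/ρ₀)/Δz = 9.81 × 1.54 × 10⁻³ / 34 = 4.4434 × 10⁻⁴ s⁻².
N = √(4.4434 × 10⁻⁴) = 0.021079 rad s⁻¹ ≈ 0.0211 rad s⁻¹.

0.0211 rad s⁻¹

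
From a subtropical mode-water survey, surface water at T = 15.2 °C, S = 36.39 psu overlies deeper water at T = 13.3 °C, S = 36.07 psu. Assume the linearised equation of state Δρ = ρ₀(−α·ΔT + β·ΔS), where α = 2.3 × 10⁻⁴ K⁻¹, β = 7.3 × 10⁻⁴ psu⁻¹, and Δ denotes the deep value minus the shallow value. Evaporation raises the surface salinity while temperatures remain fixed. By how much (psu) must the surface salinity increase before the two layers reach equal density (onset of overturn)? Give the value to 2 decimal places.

Neutral buoyancy requires −α(T_deep − T_surf) + β(S_deep − S_surf′) = 0.
S_surf′ = S_deep − (α/β)·ΔT = 36.07 − (2.3 × 10⁻⁴/7.3 × 10⁻⁴)·(-1.9) = 36.6686 psu.
Increase required: 36.6686 − 36.39 = 0.2786 psu.

0.28 psu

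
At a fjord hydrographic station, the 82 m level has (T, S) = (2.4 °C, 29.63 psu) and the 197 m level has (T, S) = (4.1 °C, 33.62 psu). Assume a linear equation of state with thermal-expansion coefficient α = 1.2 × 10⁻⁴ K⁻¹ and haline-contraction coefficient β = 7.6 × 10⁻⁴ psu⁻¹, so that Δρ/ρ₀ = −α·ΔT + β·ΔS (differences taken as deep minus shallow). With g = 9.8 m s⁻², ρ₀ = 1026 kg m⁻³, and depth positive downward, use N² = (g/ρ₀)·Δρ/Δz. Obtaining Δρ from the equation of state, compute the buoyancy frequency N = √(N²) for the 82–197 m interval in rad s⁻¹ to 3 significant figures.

0.0155 rad s⁻¹

ΔT = +1.7 K, ΔS = +3.99 psu (deep − shallow).
Δρ/ρ₀ = −αΔT + βΔS = -2.04 × 10⁻⁴ + 3.0324 × 10⁻³ = 2.8284 × 10⁻³, so Δρ ≈ 2.902 kg m⁻³.
N² = (g/ρ₀)·Δρ/Δz = g·(Δρ/ρ₀)/Δz = 9.8 × 2.8284 × 10⁻³ / 115 = 2.4103 × 10⁻⁴ s⁻².
N = √(2.4103 × 10⁻⁴) = 0.015525 rad s⁻¹ ≈ 0.0155 rad s⁻¹.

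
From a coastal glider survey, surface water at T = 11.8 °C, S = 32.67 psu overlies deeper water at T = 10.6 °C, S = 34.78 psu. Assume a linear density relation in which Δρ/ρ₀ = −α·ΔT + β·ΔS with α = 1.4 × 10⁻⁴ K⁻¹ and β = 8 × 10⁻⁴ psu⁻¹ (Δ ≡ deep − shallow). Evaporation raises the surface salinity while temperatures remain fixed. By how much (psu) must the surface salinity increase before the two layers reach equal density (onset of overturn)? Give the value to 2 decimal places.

2.32 psu

Neutral buoyancy requires −α(T_deep − T_surf) + β(S_deep − S_surf′) = 0.
S_surf′ = S_deep − (α/β)·ΔT = 34.78 − (1.4 × 10⁻⁴/8 × 10⁻⁴)·(-1.2) = 34.9900 psu.
Increase required: 34.9900 − 32.67 = 2.3200 psu.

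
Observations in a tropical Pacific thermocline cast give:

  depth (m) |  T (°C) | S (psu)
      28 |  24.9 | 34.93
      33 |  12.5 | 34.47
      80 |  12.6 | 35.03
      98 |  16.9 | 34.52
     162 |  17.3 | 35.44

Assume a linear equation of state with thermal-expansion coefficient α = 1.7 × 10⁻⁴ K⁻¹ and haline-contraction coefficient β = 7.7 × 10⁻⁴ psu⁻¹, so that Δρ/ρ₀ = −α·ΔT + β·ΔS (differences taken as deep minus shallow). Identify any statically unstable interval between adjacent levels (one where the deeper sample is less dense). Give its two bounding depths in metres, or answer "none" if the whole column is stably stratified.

80–98 m

Evaluate Δρ/ρ₀ = −αΔT + βΔS across each adjacent pair:
  28–33 m: −αΔT+βΔS = −(1.7 × 10⁻⁴)(-12.4)+(7.7 × 10⁻⁴)(-0.46) = 1.8 × 10⁻³ → stable
  33–80 m: −αΔT+βΔS = −(1.7 × 10⁻⁴)(+0.1)+(7.7 × 10⁻⁴)(+0.56) = 4.1 × 10⁻⁴ → stable
  80–98 m: −αΔT+βΔS = −(1.7 × 10⁻⁴)(+4.3)+(7.7 × 10⁻⁴)(-0.51) = -1.1 × 10⁻³ → UNSTABLE
  98–162 m: −αΔT+βΔS = −(1.7 × 10⁻⁴)(+0.4)+(7.7 × 10⁻⁴)(+0.92) = 6.4 × 10⁻⁴ → stable
The 80–98 m interval has Δρ < 0: lighter water underlies denser water.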